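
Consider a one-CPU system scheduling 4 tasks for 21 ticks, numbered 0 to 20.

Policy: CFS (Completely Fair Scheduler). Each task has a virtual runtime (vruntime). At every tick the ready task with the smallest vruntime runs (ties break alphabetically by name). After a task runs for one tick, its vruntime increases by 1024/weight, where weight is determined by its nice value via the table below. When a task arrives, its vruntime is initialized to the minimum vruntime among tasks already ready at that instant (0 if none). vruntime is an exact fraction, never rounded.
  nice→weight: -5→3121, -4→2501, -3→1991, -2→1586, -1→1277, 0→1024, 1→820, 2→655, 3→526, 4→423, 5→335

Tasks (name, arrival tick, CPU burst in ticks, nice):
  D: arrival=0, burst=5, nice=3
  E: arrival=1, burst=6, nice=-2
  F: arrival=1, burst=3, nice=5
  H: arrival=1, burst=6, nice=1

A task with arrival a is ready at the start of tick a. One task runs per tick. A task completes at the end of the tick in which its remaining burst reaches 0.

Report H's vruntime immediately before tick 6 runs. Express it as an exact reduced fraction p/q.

vruntime(H, start of tick 6) = 172288/53915

t=0: vr[D=0] → run D
t=1: vr[D=512/263 E=512/263 F=512/263 H=512/263] → run D
t=2: vr[D=1024/263 E=512/263 F=512/263 H=512/263] → run E
t=3: vr[D=1024/263 E=540672/208559 F=512/263 H=512/263] → run F
t=4: vr[D=1024/263 E=540672/208559 F=440832/88105 H=512/263] → run H
t=5: vr[D=1024/263 E=540672/208559 F=440832/88105 H=172288/53915] → run E
t=6: vr[D=1024/263 E=675328/208559 F=440832/88105 H=172288/53915] → run H
t=7: vr[D=1024/263 E=675328/208559 F=440832/88105 H=239616/53915] → run E
t=8: vr[D=1024/263 E=809984/208559 F=440832/88105 H=239616/53915] → run E
t=9: vr[D=1024/263 E=944640/208559 F=440832/88105 H=239616/53915] → run D
t=10: vr[D=1536/263 E=944640/208559 F=440832/88105 H=239616/53915] → run H
t=11: vr[D=1536/263 E=944640/208559 F=440832/88105 H=306944/53915] → run E
t=12: vr[D=1536/263 E=1079296/208559 F=440832/88105 H=306944/53915] → run F
t=13: vr[D=1536/263 E=1079296/208559 F=710144/88105 H=306944/53915] → run E
t=14: vr[D=1536/263 F=710144/88105 H=306944/53915] → run H
t=15: vr[D=1536/263 F=710144/88105 H=374272/53915] → run D
t=16: vr[D=2048/263 F=710144/88105 H=374272/53915] → run H
t=17: vr[D=2048/263 F=710144/88105 H=88320/10783] → run D
t=18: vr[F=710144/88105 H=88320/10783] → run F
t=19: vr[H=88320/10783] → run H
t=20: (idle)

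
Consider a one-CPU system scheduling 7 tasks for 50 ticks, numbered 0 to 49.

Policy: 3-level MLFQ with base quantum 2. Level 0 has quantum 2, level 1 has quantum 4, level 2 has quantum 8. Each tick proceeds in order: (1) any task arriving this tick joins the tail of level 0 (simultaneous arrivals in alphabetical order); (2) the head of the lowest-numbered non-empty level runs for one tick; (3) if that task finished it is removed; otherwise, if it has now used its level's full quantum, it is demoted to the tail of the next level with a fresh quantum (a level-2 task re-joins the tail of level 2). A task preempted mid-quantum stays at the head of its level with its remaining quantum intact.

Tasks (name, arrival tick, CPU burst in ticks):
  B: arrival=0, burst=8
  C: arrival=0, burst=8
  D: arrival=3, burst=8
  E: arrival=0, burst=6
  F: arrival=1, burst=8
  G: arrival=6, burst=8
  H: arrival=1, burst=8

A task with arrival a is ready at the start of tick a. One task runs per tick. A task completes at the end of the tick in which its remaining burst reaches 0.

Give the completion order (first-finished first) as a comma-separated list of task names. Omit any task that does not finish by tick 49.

completion order = E, B, C, F, H

t=0: L0/L1/L2 = BCE/-/- → run B
t=1: L0/L1/L2 = BCEFH/-/- → run B
t=2: L0/L1/L2 = CEFH/B/- → run C
t=3: L0/L1/L2 = CEFHD/B/- → run C
t=4: L0/L1/L2 = EFHD/BC/- → run E
t=5: L0/L1/L2 = EFHD/BC/- → run E
t=6: L0/L1/L2 = FHDG/BCE/- → run F
t=7: L0/L1/L2 = FHDG/BCE/- → run F
t=8: L0/L1/L2 = HDG/BCEF/- → run H
t=9: L0/L1/L2 = HDG/BCEF/- → run H
t=10: L0/L1/L2 = DG/BCEFH/- → run D
t=11: L0/L1/L2 = DG/BCEFH/- → run D
t=12: L0/L1/L2 = G/BCEFHD/- → run G
t=13: L0/L1/L2 = G/BCEFHD/- → run G
t=14: L0/L1/L2 = -/BCEFHDG/- → run B
t=15: L0/L1/L2 = -/BCEFHDG/- → run B
t=16: L0/L1/L2 = -/BCEFHDG/- → run B
t=17: L0/L1/L2 = -/BCEFHDG/- → run B
t=18: L0/L1/L2 = -/CEFHDG/B → run C
t=19: L0/L1/L2 = -/CEFHDG/B → run C
t=20: L0/L1/L2 = -/CEFHDG/B → run C
t=21: L0/L1/L2 = -/CEFHDG/B → run C
t=22: L0/L1/L2 = -/EFHDG/BC → run E
t=23: L0/L1/L2 = -/EFHDG/BC → run E
t=24: L0/L1/L2 = -/EFHDG/BC → run E
t=25: L0/L1/L2 = -/EFHDG/BC → run E
t=26: L0/L1/L2 = -/FHDG/BC → run F
t=27: L0/L1/L2 = -/FHDG/BC → run F
t=28: L0/L1/L2 = -/FHDG/BC → run F
t=29: L0/L1/L2 = -/FHDG/BC → run F
t=30: L0/L1/L2 = -/HDG/BCF → run H
t=31: L0/L1/L2 = -/HDG/BCF → run H
t=32: L0/L1/L2 = -/HDG/BCF → run H
t=33: L0/L1/L2 = -/HDG/BCF → run H
t=34: L0/L1/L2 = -/DG/BCFH → run D
t=35: L0/L1/L2 = -/DG/BCFH → run D
t=36: L0/L1/L2 = -/DG/BCFH → run D
t=37: L0/L1/L2 = -/DG/BCFH → run D
t=38: L0/L1/L2 = -/G/BCFHD → run G
t=39: L0/L1/L2 = -/G/BCFHD → run G
t=40: L0/L1/L2 = -/G/BCFHD → run G
t=41: L0/L1/L2 = -/G/BCFHD → run G
t=42: L0/L1/L2 = -/-/BCFHDG → run B
t=43: L0/L1/L2 = -/-/BCFHDG → run B
t=44: L0/L1/L2 = -/-/CFHDG → run C
t=45: L0/L1/L2 = -/-/CFHDG → run C
t=46: L0/L1/L2 = -/-/FHDG → run F
t=47: L0/L1/L2 = -/-/FHDG → run F
t=48: L0/L1/L2 = -/-/HDG → run H
t=49: L0/L1/L2 = -/-/HDG → run H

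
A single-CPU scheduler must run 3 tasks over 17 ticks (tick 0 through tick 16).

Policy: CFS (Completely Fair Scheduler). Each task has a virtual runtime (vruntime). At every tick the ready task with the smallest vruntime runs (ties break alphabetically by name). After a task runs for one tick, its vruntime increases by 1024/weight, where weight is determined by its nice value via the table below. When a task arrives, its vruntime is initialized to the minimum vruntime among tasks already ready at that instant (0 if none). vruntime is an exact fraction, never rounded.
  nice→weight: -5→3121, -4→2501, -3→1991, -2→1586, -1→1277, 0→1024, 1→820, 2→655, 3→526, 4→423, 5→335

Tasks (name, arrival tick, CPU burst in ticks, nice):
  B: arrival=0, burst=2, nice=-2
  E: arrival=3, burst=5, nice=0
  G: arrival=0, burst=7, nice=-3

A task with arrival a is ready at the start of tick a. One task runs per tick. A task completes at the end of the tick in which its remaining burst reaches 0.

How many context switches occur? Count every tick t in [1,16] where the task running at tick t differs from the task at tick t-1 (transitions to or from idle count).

t=0: vr[B=0 G=0] → run B
t=1: vr[B=512/793 G=0] → run G
t=2: vr[B=512/793 G=1024/1991] → run G
t=3: vr[B=512/793 E=512/793 G=2048/1991] → run B
t=4: vr[E=512/793 G=2048/1991] → run E
t=5: vr[E=1305/793 G=2048/1991] → run G
t=6: vr[E=1305/793 G=3072/1991] → run G
t=7: vr[E=1305/793 G=4096/1991] → run E
t=8: vr[E=2098/793 G=4096/1991] → run G
t=9: vr[E=2098/793 G=5120/1991] → run G
t=10: vr[E=2098/793 G=6144/1991] → run E
t=11: vr[E=2891/793 G=6144/1991] → run G
t=12: vr[E=2891/793] → run E
t=13: vr[E=3684/793] → run E
t=14: (idle)
t=15: (idle)
t=16: (idle)

context switches = 10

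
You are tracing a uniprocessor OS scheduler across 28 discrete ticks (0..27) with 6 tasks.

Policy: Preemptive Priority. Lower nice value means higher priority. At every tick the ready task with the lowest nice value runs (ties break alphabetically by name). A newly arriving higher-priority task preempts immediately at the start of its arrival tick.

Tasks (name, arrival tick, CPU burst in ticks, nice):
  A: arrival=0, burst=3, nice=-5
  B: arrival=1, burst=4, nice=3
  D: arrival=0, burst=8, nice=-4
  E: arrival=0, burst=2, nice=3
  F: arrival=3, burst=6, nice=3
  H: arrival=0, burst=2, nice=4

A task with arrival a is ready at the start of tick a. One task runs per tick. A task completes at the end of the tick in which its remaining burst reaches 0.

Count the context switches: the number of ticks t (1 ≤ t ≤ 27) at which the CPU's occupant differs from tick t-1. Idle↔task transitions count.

t=0: ready={A,D,E,H} → run A
t=1: ready={A,B,D,E,H} → run A
t=2: ready={A,B,D,E,H} → run A
t=3: ready={B,D,E,F,H} → run D
t=4: ready={B,D,E,F,H} → run D
t=5: ready={B,D,E,F,H} → run D
t=6: ready={B,D,E,F,H} → run D
t=7: ready={B,D,E,F,H} → run D
t=8: ready={B,D,E,F,H} → run D
t=9: ready={B,D,E,F,H} → run D
t=10: ready={B,D,E,F,H} → run D
t=11: ready={B,E,F,H} → run B
t=12: ready={B,E,F,H} → run B
t=13: ready={B,E,F,H} → run B
t=14: ready={B,E,F,H} → run B
t=15: ready={E,F,H} → run E
t=16: ready={E,F,H} → run E
t=17: ready={F,H} → run F
t=18: ready={F,H} → run F
t=19: ready={F,H} → run F
t=20: ready={F,H} → run F
t=21: ready={F,H} → run F
t=22: ready={F,H} → run F
t=23: ready={H} → run H
t=24: ready={H} → run H
t=25: (idle)
t=26: (idle)
t=27: (idle)

context switches = 6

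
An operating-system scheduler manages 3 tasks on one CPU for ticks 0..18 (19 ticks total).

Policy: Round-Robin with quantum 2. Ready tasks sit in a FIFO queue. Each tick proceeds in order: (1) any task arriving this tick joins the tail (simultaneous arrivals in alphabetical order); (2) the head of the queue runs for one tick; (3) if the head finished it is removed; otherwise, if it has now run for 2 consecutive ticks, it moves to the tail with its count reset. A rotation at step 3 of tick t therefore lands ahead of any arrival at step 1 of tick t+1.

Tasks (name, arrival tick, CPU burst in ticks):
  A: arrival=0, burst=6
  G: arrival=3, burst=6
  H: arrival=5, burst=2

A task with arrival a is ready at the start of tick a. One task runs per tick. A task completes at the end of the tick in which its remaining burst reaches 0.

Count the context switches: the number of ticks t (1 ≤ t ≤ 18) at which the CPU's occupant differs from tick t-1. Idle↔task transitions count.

t=0: queue=[A] q_used=0 → run A
t=1: queue=[A] q_used=1 → run A
t=2: queue=[A] q_used=0 → run A
t=3: queue=[A,G] q_used=1 → run A
t=4: queue=[G,A] q_used=0 → run G
t=5: queue=[G,A,H] q_used=1 → run G
t=6: queue=[A,H,G] q_used=0 → run A
t=7: queue=[A,H,G] q_used=1 → run A
t=8: queue=[H,G] q_used=0 → run H
t=9: queue=[H,G] q_used=1 → run H
t=10: queue=[G] q_used=0 → run G
t=11: queue=[G] q_used=1 → run G
t=12: queue=[G] q_used=0 → run G
t=13: queue=[G] q_used=1 → run G
t=14: (idle)
t=15: (idle)
t=16: (idle)
t=17: (idle)
t=18: (idle)

context switches = 5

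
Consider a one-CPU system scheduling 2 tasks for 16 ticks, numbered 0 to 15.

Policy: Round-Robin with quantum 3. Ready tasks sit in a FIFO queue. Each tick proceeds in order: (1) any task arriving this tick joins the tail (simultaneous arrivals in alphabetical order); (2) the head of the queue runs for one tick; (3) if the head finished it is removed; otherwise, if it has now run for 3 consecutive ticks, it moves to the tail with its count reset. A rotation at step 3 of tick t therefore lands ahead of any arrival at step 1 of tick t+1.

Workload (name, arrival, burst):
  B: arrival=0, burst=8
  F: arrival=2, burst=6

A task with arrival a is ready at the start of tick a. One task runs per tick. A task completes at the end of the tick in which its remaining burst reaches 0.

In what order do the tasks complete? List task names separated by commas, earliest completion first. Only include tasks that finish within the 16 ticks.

t=0: queue=[B] q_used=0 → run B
t=1: queue=[B] q_used=1 → run B
t=2: queue=[B,F] q_used=2 → run B
t=3: queue=[F,B] q_used=0 → run F
t=4: queue=[F,B] q_used=1 → run F
t=5: queue=[F,B] q_used=2 → run F
t=6: queue=[B,F] q_used=0 → run B
t=7: queue=[B,F] q_used=1 → run B
t=8: queue=[B,F] q_used=2 → run B
t=9: queue=[F,B] q_used=0 → run F
t=10: queue=[F,B] q_used=1 → run F
t=11: queue=[F,B] q_used=2 → run F
t=12: queue=[B] q_used=0 → run B
t=13: queue=[B] q_used=1 → run B
t=14: (idle)
t=15: (idle)

completion order = F, B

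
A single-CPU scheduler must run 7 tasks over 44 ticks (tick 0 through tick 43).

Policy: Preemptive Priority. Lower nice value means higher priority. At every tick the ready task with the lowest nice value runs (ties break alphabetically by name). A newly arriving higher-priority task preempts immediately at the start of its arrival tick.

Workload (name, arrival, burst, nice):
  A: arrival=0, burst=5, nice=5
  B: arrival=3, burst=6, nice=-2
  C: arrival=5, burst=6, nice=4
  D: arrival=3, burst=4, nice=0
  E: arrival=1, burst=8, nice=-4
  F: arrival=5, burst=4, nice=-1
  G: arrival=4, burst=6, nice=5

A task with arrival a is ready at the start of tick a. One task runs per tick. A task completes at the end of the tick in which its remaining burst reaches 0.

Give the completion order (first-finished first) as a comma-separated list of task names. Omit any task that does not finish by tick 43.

t=0: ready={A} → run A
t=1: ready={A,E} → run E
t=2: ready={A,E} → run E
t=3: ready={A,B,D,E} → run E
t=4: ready={A,B,D,E,G} → run E
t=5: ready={A,B,C,D,E,F,G} → run E
t=6: ready={A,B,C,D,E,F,G} → run E
t=7: ready={A,B,C,D,E,F,G} → run E
t=8: ready={A,B,C,D,E,F,G} → run E
t=9: ready={A,B,C,D,F,G} → run B
t=10: ready={A,B,C,D,F,G} → run B
t=11: ready={A,B,C,D,F,G} → run B
t=12: ready={A,B,C,D,F,G} → run B
t=13: ready={A,B,C,D,F,G} → run B
t=14: ready={A,B,C,D,F,G} → run B
t=15: ready={A,C,D,F,G} → run F
t=16: ready={A,C,D,F,G} → run F
t=17: ready={A,C,D,F,G} → run F
t=18: ready={A,C,D,F,G} → run F
t=19: ready={A,C,D,G} → run D
t=20: ready={A,C,D,G} → run D
t=21: ready={A,C,D,G} → run D
t=22: ready={A,C,D,G} → run D
t=23: ready={A,C,G} → run C
t=24: ready={A,C,G} → run C
t=25: ready={A,C,G} → run C
t=26: ready={A,C,G} → run C
t=27: ready={A,C,G} → run C
t=28: ready={A,C,G} → run C
t=29: ready={A,G} → run A
t=30: ready={A,G} → run A
t=31: ready={A,G} → run A
t=32: ready={A,G} → run A
t=33: ready={G} → run G
t=34: ready={G} → run G
t=35: ready={G} → run G
t=36: ready={G} → run G
t=37: ready={G} → run G
t=38: ready={G} → run G
t=39: (idle)
t=40: (idle)
t=41: (idle)
t=42: (idle)
t=43: (idle)

completion order = E, B, F, D, C, A, G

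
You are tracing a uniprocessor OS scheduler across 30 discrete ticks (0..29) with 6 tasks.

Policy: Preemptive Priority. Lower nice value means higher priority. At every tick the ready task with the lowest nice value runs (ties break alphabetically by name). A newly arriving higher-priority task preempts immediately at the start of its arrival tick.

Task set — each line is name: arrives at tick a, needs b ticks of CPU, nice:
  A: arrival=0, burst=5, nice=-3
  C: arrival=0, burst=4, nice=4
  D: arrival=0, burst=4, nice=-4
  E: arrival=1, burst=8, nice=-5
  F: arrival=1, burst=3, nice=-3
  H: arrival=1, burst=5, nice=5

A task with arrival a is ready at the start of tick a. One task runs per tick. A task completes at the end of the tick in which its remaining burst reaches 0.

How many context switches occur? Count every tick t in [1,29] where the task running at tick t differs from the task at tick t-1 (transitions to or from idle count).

context switches = 7

t=0: ready={A,C,D} → run D
t=1: ready={A,C,D,E,F,H} → run E
t=2: ready={A,C,D,E,F,H} → run E
t=3: ready={A,C,D,E,F,H} → run E
t=4: ready={A,C,D,E,F,H} → run E
t=5: ready={A,C,D,E,F,H} → run E
t=6: ready={A,C,D,E,F,H} → run E
t=7: ready={A,C,D,E,F,H} → run E
t=8: ready={A,C,D,E,F,H} → run E
t=9: ready={A,C,D,F,H} → run D
t=10: ready={A,C,D,F,H} → run D
t=11: ready={A,C,D,F,H} → run D
t=12: ready={A,C,F,H} → run A
t=13: ready={A,C,F,H} → run A
t=14: ready={A,C,F,H} → run A
t=15: ready={A,C,F,H} → run A
t=16: ready={A,C,F,H} → run A
t=17: ready={C,F,H} → run F
t=18: ready={C,F,H} → run F
t=19: ready={C,F,H} → run F
t=20: ready={C,H} → run C
t=21: ready={C,H} → run C
t=22: ready={C,H} → run C
t=23: ready={C,H} → run C
t=24: ready={H} → run H
t=25: ready={H} → run H
t=26: ready={H} → run H
t=27: ready={H} → run H
t=28: ready={H} → run H
t=29: (idle)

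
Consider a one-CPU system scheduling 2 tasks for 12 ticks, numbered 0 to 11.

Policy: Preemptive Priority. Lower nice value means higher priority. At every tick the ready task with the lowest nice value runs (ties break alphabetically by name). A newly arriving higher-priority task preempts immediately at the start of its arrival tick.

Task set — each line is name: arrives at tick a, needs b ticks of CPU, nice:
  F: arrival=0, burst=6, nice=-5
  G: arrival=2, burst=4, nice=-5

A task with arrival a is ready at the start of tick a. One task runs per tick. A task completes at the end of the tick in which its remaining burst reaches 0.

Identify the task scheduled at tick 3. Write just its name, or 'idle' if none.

t=0: ready={F} → run F
t=1: ready={F} → run F
t=2: ready={F,G} → run F
t=3: ready={F,G} → run F
t=4: ready={F,G} → run F
t=5: ready={F,G} → run F
t=6: ready={G} → run G
t=7: ready={G} → run G
t=8: ready={G} → run G
t=9: ready={G} → run G
t=10: (idle)
t=11: (idle)

running at tick 3 = F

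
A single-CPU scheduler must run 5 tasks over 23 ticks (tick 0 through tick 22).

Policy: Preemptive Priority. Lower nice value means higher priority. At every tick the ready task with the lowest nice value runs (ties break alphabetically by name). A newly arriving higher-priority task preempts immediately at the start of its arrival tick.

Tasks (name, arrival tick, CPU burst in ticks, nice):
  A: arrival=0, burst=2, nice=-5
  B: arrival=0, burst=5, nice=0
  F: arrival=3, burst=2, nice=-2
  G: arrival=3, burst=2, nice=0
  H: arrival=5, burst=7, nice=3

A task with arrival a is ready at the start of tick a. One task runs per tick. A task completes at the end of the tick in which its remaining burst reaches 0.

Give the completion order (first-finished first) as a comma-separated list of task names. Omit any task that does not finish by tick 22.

completion order = A, F, B, G, H

t=0: ready={A,B} → run A
t=1: ready={A,B} → run A
t=2: ready={B} → run B
t=3: ready={B,F,G} → run F
t=4: ready={B,F,G} → run F
t=5: ready={B,G,H} → run B
t=6: ready={B,G,H} → run B
t=7: ready={B,G,H} → run B
t=8: ready={B,G,H} → run B
t=9: ready={G,H} → run G
t=10: ready={G,H} → run G
t=11: ready={H} → run H
t=12: ready={H} → run H
t=13: ready={H} → run H
t=14: ready={H} → run H
t=15: ready={H} → run H
t=16: ready={H} → run H
t=17: ready={H} → run H
t=18: (idle)
t=19: (idle)
t=20: (idle)
t=21: (idle)
t=22: (idle)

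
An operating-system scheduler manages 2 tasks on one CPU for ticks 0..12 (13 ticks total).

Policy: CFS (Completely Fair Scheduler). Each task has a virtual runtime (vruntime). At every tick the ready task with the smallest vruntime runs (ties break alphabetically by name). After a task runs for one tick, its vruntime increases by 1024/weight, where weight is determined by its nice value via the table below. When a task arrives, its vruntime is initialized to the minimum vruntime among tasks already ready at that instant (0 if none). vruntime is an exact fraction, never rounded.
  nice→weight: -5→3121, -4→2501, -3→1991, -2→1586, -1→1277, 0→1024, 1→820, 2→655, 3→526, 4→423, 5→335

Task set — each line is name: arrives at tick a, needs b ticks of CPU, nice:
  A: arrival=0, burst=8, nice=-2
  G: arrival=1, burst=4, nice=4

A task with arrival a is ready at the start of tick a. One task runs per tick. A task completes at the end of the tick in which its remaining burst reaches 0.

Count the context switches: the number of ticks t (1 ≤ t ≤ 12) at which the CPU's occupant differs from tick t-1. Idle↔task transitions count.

context switches = 6

t=0: vr[A=0] → run A
t=1: vr[A=512/793 G=512/793] → run A
t=2: vr[A=1024/793 G=512/793] → run G
t=3: vr[A=1024/793 G=1028608/335439] → run A
t=4: vr[A=1536/793 G=1028608/335439] → run A
t=5: vr[A=2048/793 G=1028608/335439] → run A
t=6: vr[A=2560/793 G=1028608/335439] → run G
t=7: vr[A=2560/793 G=1840640/335439] → run A
t=8: vr[A=3072/793 G=1840640/335439] → run A
t=9: vr[A=3584/793 G=1840640/335439] → run A
t=10: vr[G=1840640/335439] → run G
t=11: vr[G=884224/111813] → run G
t=12: (idle)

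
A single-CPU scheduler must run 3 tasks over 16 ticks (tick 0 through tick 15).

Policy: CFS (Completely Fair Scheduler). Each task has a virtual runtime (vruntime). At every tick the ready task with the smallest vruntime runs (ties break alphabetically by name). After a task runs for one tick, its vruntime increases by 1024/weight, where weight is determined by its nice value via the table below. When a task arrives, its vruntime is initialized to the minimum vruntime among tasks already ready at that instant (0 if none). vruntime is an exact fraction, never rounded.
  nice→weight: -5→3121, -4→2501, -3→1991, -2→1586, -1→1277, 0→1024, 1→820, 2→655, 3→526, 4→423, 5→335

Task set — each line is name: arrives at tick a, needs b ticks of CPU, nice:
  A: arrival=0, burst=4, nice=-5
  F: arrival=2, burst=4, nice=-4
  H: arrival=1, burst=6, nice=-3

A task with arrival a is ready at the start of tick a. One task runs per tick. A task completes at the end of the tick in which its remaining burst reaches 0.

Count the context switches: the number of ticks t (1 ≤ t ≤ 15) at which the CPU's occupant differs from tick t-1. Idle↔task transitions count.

t=0: vr[A=0] → run A
t=1: vr[A=1024/3121 H=1024/3121] → run A
t=2: vr[A=2048/3121 F=1024/3121 H=1024/3121] → run F
t=3: vr[A=2048/3121 F=5756928/7805621 H=1024/3121] → run H
t=4: vr[A=2048/3121 F=5756928/7805621 H=5234688/6213911] → run A
t=5: vr[A=3072/3121 F=5756928/7805621 H=5234688/6213911] → run F
t=6: vr[A=3072/3121 F=8952832/7805621 H=5234688/6213911] → run H
t=7: vr[A=3072/3121 F=8952832/7805621 H=8430592/6213911] → run A
t=8: vr[F=8952832/7805621 H=8430592/6213911] → run F
t=9: vr[F=12148736/7805621 H=8430592/6213911] → run H
t=10: vr[F=12148736/7805621 H=11626496/6213911] → run F
t=11: vr[H=11626496/6213911] → run H
t=12: vr[H=14822400/6213911] → run H
t=13: vr[H=18018304/6213911] → run H
t=14: (idle)
t=15: (idle)

context switches = 11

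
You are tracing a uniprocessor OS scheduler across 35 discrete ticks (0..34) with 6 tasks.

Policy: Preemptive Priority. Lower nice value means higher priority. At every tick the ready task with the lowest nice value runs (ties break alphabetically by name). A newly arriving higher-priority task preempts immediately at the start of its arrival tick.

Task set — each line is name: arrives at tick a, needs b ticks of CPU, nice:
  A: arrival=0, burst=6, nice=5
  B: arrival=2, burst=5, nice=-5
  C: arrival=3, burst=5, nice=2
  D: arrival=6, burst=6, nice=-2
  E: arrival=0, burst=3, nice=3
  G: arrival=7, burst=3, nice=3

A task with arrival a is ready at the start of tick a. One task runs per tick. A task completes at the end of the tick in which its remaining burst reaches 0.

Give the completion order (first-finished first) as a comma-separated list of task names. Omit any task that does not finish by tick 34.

completion order = B, D, C, E, G, A

t=0: ready={A,E} → run E
t=1: ready={A,E} → run E
t=2: ready={A,B,E} → run B
t=3: ready={A,B,C,E} → run B
t=4: ready={A,B,C,E} → run B
t=5: ready={A,B,C,E} → run B
t=6: ready={A,B,C,D,E} → run B
t=7: ready={A,C,D,E,G} → run D
t=8: ready={A,C,D,E,G} → run D
t=9: ready={A,C,D,E,G} → run D
t=10: ready={A,C,D,E,G} → run D
t=11: ready={A,C,D,E,G} → run D
t=12: ready={A,C,D,E,G} → run D
t=13: ready={A,C,E,G} → run C
t=14: ready={A,C,E,G} → run C
t=15: ready={A,C,E,G} → run C
t=16: ready={A,C,E,G} → run C
t=17: ready={A,C,E,G} → run C
t=18: ready={A,E,G} → run E
t=19: ready={A,G} → run G
t=20: ready={A,G} → run G
t=21: ready={A,G} → run G
t=22: ready={A} → run A
t=23: ready={A} → run A
t=24: ready={A} → run A
t=25: ready={A} → run A
t=26: ready={A} → run A
t=27: ready={A} → run A
t=28: (idle)
t=29: (idle)
t=30: (idle)
t=31: (idle)
t=32: (idle)
t=33: (idle)
t=34: (idle)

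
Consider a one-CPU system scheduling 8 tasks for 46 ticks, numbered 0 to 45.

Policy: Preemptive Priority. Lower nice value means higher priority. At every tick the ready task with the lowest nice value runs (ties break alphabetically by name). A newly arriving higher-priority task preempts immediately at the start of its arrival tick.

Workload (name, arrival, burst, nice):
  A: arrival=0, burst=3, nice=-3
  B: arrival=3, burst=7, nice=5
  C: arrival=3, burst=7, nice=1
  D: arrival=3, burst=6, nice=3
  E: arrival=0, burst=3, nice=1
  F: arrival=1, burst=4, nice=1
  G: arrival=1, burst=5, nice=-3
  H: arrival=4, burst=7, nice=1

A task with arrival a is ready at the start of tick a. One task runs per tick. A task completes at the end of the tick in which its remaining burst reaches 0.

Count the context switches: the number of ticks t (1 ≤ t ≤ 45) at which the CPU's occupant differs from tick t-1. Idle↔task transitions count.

t=0: ready={A,E} → run A
t=1: ready={A,E,F,G} → run A
t=2: ready={A,E,F,G} → run A
t=3: ready={B,C,D,E,F,G} → run G
t=4: ready={B,C,D,E,F,G,H} → run G
t=5: ready={B,C,D,E,F,G,H} → run G
t=6: ready={B,C,D,E,F,G,H} → run G
t=7: ready={B,C,D,E,F,G,H} → run G
t=8: ready={B,C,D,E,F,H} → run C
t=9: ready={B,C,D,E,F,H} → run C
t=10: ready={B,C,D,E,F,H} → run C
t=11: ready={B,C,D,E,F,H} → run C
t=12: ready={B,C,D,E,F,H} → run C
t=13: ready={B,C,D,E,F,H} → run C
t=14: ready={B,C,D,E,F,H} → run C
t=15: ready={B,D,E,F,H} → run E
t=16: ready={B,D,E,F,H} → run E
t=17: ready={B,D,E,F,H} → run E
t=18: ready={B,D,F,H} → run F
t=19: ready={B,D,F,H} → run F
t=20: ready={B,D,F,H} → run F
t=21: ready={B,D,F,H} → run F
t=22: ready={B,D,H} → run H
t=23: ready={B,D,H} → run H
t=24: ready={B,D,H} → run H
t=25: ready={B,D,H} → run H
t=26: ready={B,D,H} → run H
t=27: ready={B,D,H} → run H
t=28: ready={B,D,H} → run H
t=29: ready={B,D} → run D
t=30: ready={B,D} → run D
t=31: ready={B,D} → run D
t=32: ready={B,D} → run D
t=33: ready={B,D} → run D
t=34: ready={B,D} → run D
t=35: ready={B} → run B
t=36: ready={B} → run B
t=37: ready={B} → run B
t=38: ready={B} → run B
t=39: ready={B} → run B
t=40: ready={B} → run B
t=41: ready={B} → run B
t=42: (idle)
t=43: (idle)
t=44: (idle)
t=45: (idle)

context switches = 8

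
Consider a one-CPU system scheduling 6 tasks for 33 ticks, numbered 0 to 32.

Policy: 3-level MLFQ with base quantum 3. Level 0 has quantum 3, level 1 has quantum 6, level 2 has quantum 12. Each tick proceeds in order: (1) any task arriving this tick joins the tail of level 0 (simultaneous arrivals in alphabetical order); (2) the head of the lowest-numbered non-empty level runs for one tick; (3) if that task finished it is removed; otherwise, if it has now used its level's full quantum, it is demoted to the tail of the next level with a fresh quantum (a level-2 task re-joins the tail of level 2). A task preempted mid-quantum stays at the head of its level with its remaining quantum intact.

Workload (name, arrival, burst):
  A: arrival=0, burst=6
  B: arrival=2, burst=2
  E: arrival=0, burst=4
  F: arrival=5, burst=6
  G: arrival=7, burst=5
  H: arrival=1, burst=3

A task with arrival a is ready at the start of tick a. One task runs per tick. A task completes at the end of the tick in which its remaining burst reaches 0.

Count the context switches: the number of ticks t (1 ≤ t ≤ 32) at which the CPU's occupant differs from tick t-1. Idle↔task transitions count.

t=0: L0/L1/L2 = AE/-/- → run A
t=1: L0/L1/L2 = AEH/-/- → run A
t=2: L0/L1/L2 = AEHB/-/- → run A
t=3: L0/L1/L2 = EHB/A/- → run E
t=4: L0/L1/L2 = EHB/A/- → run E
t=5: L0/L1/L2 = EHBF/A/- → run E
t=6: L0/L1/L2 = HBF/AE/- → run H
t=7: L0/L1/L2 = HBFG/AE/- → run H
t=8: L0/L1/L2 = HBFG/AE/- → run H
t=9: L0/L1/L2 = BFG/AE/- → run B
t=10: L0/L1/L2 = BFG/AE/- → run B
t=11: L0/L1/L2 = FG/AE/- → run F
t=12: L0/L1/L2 = FG/AE/- → run F
t=13: L0/L1/L2 = FG/AE/- → run F
t=14: L0/L1/L2 = G/AEF/- → run G
t=15: L0/L1/L2 = G/AEF/- → run G
t=16: L0/L1/L2 = G/AEF/- → run G
t=17: L0/L1/L2 = -/AEFG/- → run A
t=18: L0/L1/L2 = -/AEFG/- → run A
t=19: L0/L1/L2 = -/AEFG/- → run A
t=20: L0/L1/L2 = -/EFG/- → run E
t=21: L0/L1/L2 = -/FG/- → run F
t=22: L0/L1/L2 = -/FG/- → run F
t=23: L0/L1/L2 = -/FG/- → run F
t=24: L0/L1/L2 = -/G/- → run G
t=25: L0/L1/L2 = -/G/- → run G
t=26: (idle)
t=27: (idle)
t=28: (idle)
t=29: (idle)
t=30: (idle)
t=31: (idle)
t=32: (idle)

context switches = 10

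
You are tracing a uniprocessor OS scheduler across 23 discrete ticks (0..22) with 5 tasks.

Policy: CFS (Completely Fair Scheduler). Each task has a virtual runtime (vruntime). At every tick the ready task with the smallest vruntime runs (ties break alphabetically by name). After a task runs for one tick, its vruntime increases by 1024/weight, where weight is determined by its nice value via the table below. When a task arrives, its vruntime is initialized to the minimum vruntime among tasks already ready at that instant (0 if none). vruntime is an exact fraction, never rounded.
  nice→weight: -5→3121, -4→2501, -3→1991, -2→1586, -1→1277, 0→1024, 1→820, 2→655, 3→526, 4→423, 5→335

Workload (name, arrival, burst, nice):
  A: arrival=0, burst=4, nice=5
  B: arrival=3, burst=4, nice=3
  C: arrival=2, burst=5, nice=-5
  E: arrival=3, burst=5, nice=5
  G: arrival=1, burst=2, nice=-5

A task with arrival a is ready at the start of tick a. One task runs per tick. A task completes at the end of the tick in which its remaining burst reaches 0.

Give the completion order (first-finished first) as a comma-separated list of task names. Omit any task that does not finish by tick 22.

completion order = G, C, B, A, E

t=0: vr[A=0] → run A
t=1: vr[A=1024/335 G=1024/335] → run A
t=2: vr[A=2048/335 C=1024/335 G=1024/335] → run C
t=3: vr[A=2048/335 B=1024/335 C=3538944/1045535 E=1024/335 G=1024/335] → run B
t=4: vr[A=2048/335 B=440832/88105 C=3538944/1045535 E=1024/335 G=1024/335] → run E
t=5: vr[A=2048/335 B=440832/88105 C=3538944/1045535 E=2048/335 G=1024/335] → run G
t=6: vr[A=2048/335 B=440832/88105 C=3538944/1045535 E=2048/335 G=3538944/1045535] → run C
t=7: vr[A=2048/335 B=440832/88105 C=3881984/1045535 E=2048/335 G=3538944/1045535] → run G
t=8: vr[A=2048/335 B=440832/88105 C=3881984/1045535 E=2048/335] → run C
t=9: vr[A=2048/335 B=440832/88105 C=4225024/1045535 E=2048/335] → run C
t=10: vr[A=2048/335 B=440832/88105 C=4568064/1045535 E=2048/335] → run C
t=11: vr[A=2048/335 B=440832/88105 E=2048/335] → run B
t=12: vr[A=2048/335 B=612352/88105 E=2048/335] → run A
t=13: vr[A=3072/335 B=612352/88105 E=2048/335] → run E
t=14: vr[A=3072/335 B=612352/88105 E=3072/335] → run B
t=15: vr[A=3072/335 B=783872/88105 E=3072/335] → run B
t=16: vr[A=3072/335 E=3072/335] → run A
t=17: vr[E=3072/335] → run E
t=18: vr[E=4096/335] → run E
t=19: vr[E=1024/67] → run E
t=20: (idle)
t=21: (idle)
t=22: (idle)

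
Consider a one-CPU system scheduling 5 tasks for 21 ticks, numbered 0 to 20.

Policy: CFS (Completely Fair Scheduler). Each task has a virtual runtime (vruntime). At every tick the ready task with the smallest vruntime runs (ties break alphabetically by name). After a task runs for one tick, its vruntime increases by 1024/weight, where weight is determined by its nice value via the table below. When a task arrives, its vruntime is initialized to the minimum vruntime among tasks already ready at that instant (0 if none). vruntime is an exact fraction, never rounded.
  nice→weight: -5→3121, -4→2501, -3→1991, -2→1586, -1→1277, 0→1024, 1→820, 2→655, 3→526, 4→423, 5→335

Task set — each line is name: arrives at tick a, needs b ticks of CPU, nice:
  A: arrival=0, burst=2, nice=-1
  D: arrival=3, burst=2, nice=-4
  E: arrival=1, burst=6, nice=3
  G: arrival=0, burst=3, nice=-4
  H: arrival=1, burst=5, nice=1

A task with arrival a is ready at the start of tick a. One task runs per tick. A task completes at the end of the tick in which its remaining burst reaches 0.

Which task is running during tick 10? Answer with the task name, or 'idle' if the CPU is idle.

t=0: vr[A=0 G=0] → run A
t=1: vr[A=1024/1277 E=0 G=0 H=0] → run E
t=2: vr[A=1024/1277 E=512/263 G=0 H=0] → run G
t=3: vr[A=1024/1277 D=0 E=512/263 G=1024/2501 H=0] → run D
t=4: vr[A=1024/1277 D=1024/2501 E=512/263 G=1024/2501 H=0] → run H
t=5: vr[A=1024/1277 D=1024/2501 E=512/263 G=1024/2501 H=256/205] → run D
t=6: vr[A=1024/1277 E=512/263 G=1024/2501 H=256/205] → run G
t=7: vr[A=1024/1277 E=512/263 G=2048/2501 H=256/205] → run A
t=8: vr[E=512/263 G=2048/2501 H=256/205] → run G
t=9: vr[E=512/263 H=256/205] → run H
t=10: vr[E=512/263 H=512/205] → run E
t=11: vr[E=1024/263 H=512/205] → run H
t=12: vr[E=1024/263 H=768/205] → run H
t=13: vr[E=1024/263 H=1024/205] → run E
t=14: vr[E=1536/263 H=1024/205] → run H
t=15: vr[E=1536/263] → run E
t=16: vr[E=2048/263] → run E
t=17: vr[E=2560/263] → run E
t=18: (idle)
t=19: (idle)
t=20: (idle)

running at tick 10 = E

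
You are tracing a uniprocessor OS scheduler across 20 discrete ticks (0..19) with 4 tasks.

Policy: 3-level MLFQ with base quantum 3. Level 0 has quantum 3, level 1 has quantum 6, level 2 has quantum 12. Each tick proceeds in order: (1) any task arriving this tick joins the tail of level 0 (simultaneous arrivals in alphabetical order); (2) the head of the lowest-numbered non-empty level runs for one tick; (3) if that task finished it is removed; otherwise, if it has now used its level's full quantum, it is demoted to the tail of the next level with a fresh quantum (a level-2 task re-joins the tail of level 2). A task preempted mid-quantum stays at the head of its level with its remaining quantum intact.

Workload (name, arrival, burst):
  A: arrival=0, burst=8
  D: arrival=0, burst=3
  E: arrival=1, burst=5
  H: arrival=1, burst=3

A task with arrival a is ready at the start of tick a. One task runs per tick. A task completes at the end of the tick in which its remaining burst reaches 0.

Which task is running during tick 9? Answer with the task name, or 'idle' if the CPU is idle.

t=0: L0/L1/L2 = AD/-/- → run A
t=1: L0/L1/L2 = ADEH/-/- → run A
t=2: L0/L1/L2 = ADEH/-/- → run A
t=3: L0/L1/L2 = DEH/A/- → run D
t=4: L0/L1/L2 = DEH/A/- → run D
t=5: L0/L1/L2 = DEH/A/- → run D
t=6: L0/L1/L2 = EH/A/- → run E
t=7: L0/L1/L2 = EH/A/- → run E
t=8: L0/L1/L2 = EH/A/- → run E
t=9: L0/L1/L2 = H/AE/- → run H
t=10: L0/L1/L2 = H/AE/- → run H
t=11: L0/L1/L2 = H/AE/- → run H
t=12: L0/L1/L2 = -/AE/- → run A
t=13: L0/L1/L2 = -/AE/- → run A
t=14: L0/L1/L2 = -/AE/- → run A
t=15: L0/L1/L2 = -/AE/- → run A
t=16: L0/L1/L2 = -/AE/- → run A
t=17: L0/L1/L2 = -/E/- → run E
t=18: L0/L1/L2 = -/E/- → run E
t=19: (idle)

running at tick 9 = H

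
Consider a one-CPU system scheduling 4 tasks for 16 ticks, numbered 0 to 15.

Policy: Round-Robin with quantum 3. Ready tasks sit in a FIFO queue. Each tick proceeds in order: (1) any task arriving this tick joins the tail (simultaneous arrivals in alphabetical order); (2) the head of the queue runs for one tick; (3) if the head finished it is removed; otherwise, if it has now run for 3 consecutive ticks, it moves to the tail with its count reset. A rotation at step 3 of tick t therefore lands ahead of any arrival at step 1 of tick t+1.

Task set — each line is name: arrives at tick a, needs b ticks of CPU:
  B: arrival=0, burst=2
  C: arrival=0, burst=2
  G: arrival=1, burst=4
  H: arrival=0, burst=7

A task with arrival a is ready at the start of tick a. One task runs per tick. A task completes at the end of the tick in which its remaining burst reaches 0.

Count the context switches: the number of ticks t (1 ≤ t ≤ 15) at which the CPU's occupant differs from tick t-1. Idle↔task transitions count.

t=0: queue=[B,C,H] q_used=0 → run B
t=1: queue=[B,C,H,G] q_used=1 → run B
t=2: queue=[C,H,G] q_used=0 → run C
t=3: queue=[C,H,G] q_used=1 → run C
t=4: queue=[H,G] q_used=0 → run H
t=5: queue=[H,G] q_used=1 → run H
t=6: queue=[H,G] q_used=2 → run H
t=7: queue=[G,H] q_used=0 → run G
t=8: queue=[G,H] q_used=1 → run G
t=9: queue=[G,H] q_used=2 → run G
t=10: queue=[H,G] q_used=0 → run H
t=11: queue=[H,G] q_used=1 → run H
t=12: queue=[H,G] q_used=2 → run H
t=13: queue=[G,H] q_used=0 → run G
t=14: queue=[H] q_used=0 → run H
t=15: (idle)

context switches = 7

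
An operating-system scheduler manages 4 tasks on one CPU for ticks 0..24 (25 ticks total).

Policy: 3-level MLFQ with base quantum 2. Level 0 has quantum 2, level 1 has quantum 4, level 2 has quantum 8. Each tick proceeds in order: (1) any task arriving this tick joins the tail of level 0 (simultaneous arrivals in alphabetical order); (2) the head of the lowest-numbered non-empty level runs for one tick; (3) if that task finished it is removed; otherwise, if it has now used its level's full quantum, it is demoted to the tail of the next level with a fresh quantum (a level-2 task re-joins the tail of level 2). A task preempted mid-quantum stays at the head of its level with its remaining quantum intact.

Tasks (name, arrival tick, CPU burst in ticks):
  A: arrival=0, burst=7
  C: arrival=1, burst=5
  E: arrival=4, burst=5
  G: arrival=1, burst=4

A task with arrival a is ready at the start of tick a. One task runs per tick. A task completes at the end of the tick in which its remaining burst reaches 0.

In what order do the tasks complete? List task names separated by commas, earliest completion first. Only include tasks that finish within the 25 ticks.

completion order = C, G, E, A

t=0: L0/L1/L2 = A/-/- → run A
t=1: L0/L1/L2 = ACG/-/- → run A
t=2: L0/L1/L2 = CG/A/- → run C
t=3: L0/L1/L2 = CG/A/- → run C
t=4: L0/L1/L2 = GE/AC/- → run G
t=5: L0/L1/L2 = GE/AC/- → run G
t=6: L0/L1/L2 = E/ACG/- → run E
t=7: L0/L1/L2 = E/ACG/- → run E
t=8: L0/L1/L2 = -/ACGE/- → run A
t=9: L0/L1/L2 = -/ACGE/- → run A
t=10: L0/L1/L2 = -/ACGE/- → run A
t=11: L0/L1/L2 = -/ACGE/- → run A
t=12: L0/L1/L2 = -/CGE/A → run C
t=13: L0/L1/L2 = -/CGE/A → run C
t=14: L0/L1/L2 = -/CGE/A → run C
t=15: L0/L1/L2 = -/GE/A → run G
t=16: L0/L1/L2 = -/GE/A → run G
t=17: L0/L1/L2 = -/E/A → run E
t=18: L0/L1/L2 = -/E/A → run E
t=19: L0/L1/L2 = -/E/A → run E
t=20: L0/L1/L2 = -/-/A → run A
t=21: (idle)
t=22: (idle)
t=23: (idle)
t=24: (idle)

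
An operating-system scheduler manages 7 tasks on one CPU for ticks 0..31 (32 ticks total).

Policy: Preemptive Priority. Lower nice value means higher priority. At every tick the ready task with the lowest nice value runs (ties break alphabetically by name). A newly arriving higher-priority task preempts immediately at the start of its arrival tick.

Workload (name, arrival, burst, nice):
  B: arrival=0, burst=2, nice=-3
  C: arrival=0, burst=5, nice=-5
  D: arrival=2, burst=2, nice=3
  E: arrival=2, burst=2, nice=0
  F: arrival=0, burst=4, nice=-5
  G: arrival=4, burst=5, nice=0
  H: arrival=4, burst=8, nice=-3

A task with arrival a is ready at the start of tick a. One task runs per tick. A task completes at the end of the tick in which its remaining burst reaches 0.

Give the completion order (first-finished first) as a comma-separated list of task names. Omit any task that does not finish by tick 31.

completion order = C, F, B, H, E, G, D

t=0: ready={B,C,F} → run C
t=1: ready={B,C,F} → run C
t=2: ready={B,C,D,E,F} → run C
t=3: ready={B,C,D,E,F} → run C
t=4: ready={B,C,D,E,F,G,H} → run C
t=5: ready={B,D,E,F,G,H} → run F
t=6: ready={B,D,E,F,G,H} → run F
t=7: ready={B,D,E,F,G,H} → run F
t=8: ready={B,D,E,F,G,H} → run F
t=9: ready={B,D,E,G,H} → run B
t=10: ready={B,D,E,G,H} → run B
t=11: ready={D,E,G,H} → run H
t=12: ready={D,E,G,H} → run H
t=13: ready={D,E,G,H} → run H
t=14: ready={D,E,G,H} → run H
t=15: ready={D,E,G,H} → run H
t=16: ready={D,E,G,H} → run H
t=17: ready={D,E,G,H} → run H
t=18: ready={D,E,G,H} → run H
t=19: ready={D,E,G} → run E
t=20: ready={D,E,G} → run E
t=21: ready={D,G} → run G
t=22: ready={D,G} → run G
t=23: ready={D,G} → run G
t=24: ready={D,G} → run G
t=25: ready={D,G} → run G
t=26: ready={D} → run D
t=27: ready={D} → run D
t=28: (idle)
t=29: (idle)
t=30: (idle)
t=31: (idle)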